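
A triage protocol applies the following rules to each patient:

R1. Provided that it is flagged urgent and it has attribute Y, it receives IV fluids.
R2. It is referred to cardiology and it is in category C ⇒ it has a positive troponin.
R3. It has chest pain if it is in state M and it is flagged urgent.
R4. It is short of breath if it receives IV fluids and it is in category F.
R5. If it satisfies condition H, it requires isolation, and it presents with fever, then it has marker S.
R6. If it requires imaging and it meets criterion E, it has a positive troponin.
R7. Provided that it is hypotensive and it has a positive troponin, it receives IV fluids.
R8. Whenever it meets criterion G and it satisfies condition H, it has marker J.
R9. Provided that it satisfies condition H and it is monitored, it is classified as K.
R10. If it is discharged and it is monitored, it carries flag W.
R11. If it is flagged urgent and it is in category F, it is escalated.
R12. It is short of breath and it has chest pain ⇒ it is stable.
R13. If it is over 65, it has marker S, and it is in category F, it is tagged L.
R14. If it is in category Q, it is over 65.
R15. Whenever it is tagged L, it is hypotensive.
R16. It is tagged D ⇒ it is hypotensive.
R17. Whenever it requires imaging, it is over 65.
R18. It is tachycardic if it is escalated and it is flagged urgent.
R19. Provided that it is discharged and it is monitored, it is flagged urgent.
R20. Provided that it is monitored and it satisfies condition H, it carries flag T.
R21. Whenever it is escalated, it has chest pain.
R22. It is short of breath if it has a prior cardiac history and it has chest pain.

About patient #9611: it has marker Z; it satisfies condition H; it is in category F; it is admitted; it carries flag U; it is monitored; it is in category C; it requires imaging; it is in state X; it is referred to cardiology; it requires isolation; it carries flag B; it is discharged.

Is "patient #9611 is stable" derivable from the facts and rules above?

Forward chaining from the given facts derives: has a positive troponin, is classified as K, carries flag W, is over 65, is flagged urgent, carries flag T, is escalated, is tachycardic, has chest pain.
The only rule concluding "it is stable" is R12, which needs "it is short of breath"; that is never established.

No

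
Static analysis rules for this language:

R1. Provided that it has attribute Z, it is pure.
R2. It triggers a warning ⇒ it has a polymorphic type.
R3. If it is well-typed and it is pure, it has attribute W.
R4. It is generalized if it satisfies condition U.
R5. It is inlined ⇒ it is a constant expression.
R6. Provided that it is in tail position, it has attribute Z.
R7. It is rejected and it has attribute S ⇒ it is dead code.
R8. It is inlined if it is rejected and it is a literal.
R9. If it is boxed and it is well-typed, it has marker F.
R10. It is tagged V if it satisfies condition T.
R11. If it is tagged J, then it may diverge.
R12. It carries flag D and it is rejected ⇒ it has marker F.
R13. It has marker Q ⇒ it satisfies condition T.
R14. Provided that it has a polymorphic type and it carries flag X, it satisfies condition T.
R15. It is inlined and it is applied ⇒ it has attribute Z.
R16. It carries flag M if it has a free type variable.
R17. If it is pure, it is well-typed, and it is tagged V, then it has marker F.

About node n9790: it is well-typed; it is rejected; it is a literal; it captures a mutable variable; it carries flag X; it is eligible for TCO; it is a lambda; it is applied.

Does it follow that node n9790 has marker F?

Forward chaining from the given facts derives: is inlined, has attribute Z, is pure, has attribute W, is a constant expression.
Rules concluding "it has marker F": R9 needs "it is boxed"; R12 needs "it carries flag D"; R17 needs "it is tagged V" — none of these are established.

No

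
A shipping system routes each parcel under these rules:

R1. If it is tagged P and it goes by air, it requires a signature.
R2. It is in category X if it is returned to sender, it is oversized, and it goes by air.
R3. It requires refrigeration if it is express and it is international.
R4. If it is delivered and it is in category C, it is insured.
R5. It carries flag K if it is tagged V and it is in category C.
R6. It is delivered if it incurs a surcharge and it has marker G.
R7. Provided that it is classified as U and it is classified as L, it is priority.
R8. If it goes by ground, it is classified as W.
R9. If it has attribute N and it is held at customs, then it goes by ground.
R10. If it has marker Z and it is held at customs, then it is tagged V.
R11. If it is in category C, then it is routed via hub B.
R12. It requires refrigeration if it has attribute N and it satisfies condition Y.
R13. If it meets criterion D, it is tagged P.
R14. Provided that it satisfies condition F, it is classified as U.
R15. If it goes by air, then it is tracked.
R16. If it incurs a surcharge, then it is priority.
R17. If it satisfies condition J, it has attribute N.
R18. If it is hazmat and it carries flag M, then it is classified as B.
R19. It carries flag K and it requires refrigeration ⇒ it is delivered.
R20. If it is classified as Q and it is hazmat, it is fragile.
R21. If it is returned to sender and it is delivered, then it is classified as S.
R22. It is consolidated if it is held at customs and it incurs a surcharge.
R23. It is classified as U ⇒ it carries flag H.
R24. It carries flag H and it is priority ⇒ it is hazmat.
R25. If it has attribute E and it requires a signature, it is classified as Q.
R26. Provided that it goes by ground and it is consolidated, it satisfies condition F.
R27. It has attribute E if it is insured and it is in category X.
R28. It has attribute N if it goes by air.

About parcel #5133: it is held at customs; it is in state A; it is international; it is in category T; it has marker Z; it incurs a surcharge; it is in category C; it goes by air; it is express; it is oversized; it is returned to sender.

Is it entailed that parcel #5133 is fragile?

No

Forward chaining from the given facts derives: is in category X, requires refrigeration, is tagged V, is routed via hub B, is tracked, is priority, is consolidated, has attribute N, carries flag K, goes by ground, is delivered, is classified as S, satisfies condition F, is insured, is classified as W, is classified as U, carries flag H, is hazmat, has attribute E.
The only rule concluding "it is fragile" is R20, which needs "it is classified as Q"; that is never established.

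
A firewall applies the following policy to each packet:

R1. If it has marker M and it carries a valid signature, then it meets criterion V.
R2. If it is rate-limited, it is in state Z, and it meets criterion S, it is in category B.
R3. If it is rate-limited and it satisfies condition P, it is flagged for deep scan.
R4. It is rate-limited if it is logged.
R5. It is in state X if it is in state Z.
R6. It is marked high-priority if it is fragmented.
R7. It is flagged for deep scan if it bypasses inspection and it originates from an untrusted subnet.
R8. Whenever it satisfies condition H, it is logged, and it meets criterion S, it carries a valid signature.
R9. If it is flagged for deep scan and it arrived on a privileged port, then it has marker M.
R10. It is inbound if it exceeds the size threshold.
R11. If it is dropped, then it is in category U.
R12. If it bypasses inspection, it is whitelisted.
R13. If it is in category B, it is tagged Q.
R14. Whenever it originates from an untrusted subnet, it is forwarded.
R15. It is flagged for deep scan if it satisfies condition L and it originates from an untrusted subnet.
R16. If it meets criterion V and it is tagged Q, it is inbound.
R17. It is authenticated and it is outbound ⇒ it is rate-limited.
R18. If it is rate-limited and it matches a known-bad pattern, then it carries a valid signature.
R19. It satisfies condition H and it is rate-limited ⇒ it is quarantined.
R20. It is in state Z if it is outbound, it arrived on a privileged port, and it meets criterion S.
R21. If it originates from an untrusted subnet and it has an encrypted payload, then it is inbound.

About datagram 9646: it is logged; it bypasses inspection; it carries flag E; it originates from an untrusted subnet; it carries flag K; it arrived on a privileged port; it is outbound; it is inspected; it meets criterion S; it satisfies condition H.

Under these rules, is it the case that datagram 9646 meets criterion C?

Forward chaining from the given facts derives: is rate-limited, is flagged for deep scan, carries a valid signature, has marker M, is whitelisted, is forwarded, is quarantined, is in state Z, meets criterion V, is in category B, is in state X, is tagged Q, is inbound.
No rule has "it meets criterion C" as its conclusion, and it is not among the given facts.

No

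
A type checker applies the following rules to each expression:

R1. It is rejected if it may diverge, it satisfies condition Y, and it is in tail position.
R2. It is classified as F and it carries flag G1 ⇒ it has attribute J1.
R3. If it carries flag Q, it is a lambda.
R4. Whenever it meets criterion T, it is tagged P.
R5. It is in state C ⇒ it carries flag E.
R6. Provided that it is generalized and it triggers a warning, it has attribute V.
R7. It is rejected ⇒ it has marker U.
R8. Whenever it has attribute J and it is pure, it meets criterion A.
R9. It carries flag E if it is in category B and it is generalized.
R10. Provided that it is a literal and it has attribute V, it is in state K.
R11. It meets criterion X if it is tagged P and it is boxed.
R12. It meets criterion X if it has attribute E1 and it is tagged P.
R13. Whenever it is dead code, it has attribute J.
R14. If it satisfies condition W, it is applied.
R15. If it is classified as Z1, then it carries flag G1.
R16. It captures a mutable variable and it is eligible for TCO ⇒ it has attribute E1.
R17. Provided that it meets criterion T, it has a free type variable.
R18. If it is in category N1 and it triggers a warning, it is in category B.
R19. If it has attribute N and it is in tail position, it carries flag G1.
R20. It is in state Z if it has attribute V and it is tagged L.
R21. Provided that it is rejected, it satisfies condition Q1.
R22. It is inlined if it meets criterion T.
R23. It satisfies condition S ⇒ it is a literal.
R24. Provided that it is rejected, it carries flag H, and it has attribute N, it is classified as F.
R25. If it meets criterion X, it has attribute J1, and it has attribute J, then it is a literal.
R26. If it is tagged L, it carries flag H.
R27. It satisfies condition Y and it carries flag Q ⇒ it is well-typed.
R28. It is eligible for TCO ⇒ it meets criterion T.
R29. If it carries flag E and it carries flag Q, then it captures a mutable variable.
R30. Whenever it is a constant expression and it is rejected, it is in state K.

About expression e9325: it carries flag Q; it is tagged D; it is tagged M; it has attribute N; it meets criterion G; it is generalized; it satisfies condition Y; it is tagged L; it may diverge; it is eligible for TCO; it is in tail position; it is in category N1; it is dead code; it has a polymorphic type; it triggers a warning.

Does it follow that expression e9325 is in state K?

Yes

By R1 (it may diverge, it satisfies condition Y, it is in tail position): it is rejected.
By R6 (it is generalized, it triggers a warning): it has attribute V.
By R13 (it is dead code): it has attribute J.
By R18 (it is in category N1, it triggers a warning): it is in category B.
By R19 (it has attribute N, it is in tail position): it carries flag G1.
By R26 (it is tagged L): it carries flag H.
By R28 (it is eligible for TCO): it meets criterion T.
By R4 (it meets criterion T): it is tagged P.
By R9 (it is in category B, it is generalized): it carries flag E.
By R24 (it is rejected, it carries flag H, it has attribute N): it is classified as F.
By R29 (it carries flag E, it carries flag Q): it captures a mutable variable.
By R2 (it is classified as F, it carries flag G1): it has attribute J1.
By R16 (it captures a mutable variable, it is eligible for TCO): it has attribute E1.
By R12 (it has attribute E1, it is tagged P): it meets criterion X.
By R25 (it meets criterion X, it has attribute J1, it has attribute J): it is a literal.
By R10 (it is a literal, it has attribute V): it is in state K.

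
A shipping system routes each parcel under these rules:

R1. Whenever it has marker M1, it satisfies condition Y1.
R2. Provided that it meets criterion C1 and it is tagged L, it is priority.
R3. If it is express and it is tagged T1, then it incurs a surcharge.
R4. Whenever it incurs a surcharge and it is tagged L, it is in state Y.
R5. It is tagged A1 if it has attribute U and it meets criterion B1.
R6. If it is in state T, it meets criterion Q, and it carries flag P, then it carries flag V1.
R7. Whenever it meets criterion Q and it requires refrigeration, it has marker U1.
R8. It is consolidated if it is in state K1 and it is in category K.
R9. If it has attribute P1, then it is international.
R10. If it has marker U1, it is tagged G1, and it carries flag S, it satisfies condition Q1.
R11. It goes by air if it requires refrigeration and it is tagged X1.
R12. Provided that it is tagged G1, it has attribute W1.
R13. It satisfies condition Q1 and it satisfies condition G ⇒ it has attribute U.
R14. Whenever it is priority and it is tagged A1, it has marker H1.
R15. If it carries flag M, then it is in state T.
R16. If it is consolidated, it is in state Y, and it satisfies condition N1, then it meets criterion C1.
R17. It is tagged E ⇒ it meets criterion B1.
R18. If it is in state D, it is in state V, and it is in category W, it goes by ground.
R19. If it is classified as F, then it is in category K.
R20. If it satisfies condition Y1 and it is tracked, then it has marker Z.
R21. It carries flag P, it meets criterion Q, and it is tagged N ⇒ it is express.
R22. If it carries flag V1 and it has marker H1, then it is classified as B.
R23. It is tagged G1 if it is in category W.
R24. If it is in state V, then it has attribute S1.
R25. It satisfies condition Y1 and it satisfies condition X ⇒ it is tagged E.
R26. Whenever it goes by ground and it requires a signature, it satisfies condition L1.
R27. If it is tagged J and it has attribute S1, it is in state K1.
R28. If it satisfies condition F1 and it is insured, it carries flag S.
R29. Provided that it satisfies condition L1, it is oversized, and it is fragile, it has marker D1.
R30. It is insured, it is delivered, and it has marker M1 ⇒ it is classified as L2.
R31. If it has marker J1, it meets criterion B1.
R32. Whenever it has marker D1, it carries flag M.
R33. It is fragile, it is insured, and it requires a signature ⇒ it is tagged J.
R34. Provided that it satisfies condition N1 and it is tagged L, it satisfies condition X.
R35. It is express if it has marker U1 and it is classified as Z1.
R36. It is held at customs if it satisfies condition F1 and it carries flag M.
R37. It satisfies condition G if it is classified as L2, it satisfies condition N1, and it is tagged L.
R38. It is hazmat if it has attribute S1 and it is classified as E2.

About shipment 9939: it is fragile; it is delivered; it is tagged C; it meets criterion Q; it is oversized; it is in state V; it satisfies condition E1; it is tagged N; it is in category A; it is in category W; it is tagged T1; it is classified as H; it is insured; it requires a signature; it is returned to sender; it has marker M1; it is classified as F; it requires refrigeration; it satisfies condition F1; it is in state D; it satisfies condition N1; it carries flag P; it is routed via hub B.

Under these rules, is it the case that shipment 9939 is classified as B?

No

Forward chaining from the given facts derives: satisfies condition Y1, has marker U1, goes by ground, is in category K, is express, is tagged G1, has attribute S1, satisfies condition L1, carries flag S, has marker D1, is classified as L2, carries flag M, is tagged J, is held at customs, incurs a surcharge, satisfies condition Q1, has attribute W1, is in state T, is in state K1, carries flag V1, is consolidated.
The only rule concluding "it is classified as B" is R22, which needs "it has marker H1"; that is never established.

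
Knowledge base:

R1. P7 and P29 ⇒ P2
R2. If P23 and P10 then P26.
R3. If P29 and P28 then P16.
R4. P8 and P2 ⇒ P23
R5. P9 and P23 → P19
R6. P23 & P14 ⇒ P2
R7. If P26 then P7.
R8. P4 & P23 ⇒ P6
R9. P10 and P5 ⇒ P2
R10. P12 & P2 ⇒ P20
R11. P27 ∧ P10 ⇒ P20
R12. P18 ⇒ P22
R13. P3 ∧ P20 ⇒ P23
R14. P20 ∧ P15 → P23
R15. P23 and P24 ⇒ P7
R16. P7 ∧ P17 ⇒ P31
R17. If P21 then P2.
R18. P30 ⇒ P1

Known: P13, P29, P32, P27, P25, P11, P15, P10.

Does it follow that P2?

Yes

P20  (by R11: P27, P10)
P23  (by R14: P20, P15)
P26  (by R2: P23, P10)
P7  (by R7: P26)
P2  (by R1: P7, P29)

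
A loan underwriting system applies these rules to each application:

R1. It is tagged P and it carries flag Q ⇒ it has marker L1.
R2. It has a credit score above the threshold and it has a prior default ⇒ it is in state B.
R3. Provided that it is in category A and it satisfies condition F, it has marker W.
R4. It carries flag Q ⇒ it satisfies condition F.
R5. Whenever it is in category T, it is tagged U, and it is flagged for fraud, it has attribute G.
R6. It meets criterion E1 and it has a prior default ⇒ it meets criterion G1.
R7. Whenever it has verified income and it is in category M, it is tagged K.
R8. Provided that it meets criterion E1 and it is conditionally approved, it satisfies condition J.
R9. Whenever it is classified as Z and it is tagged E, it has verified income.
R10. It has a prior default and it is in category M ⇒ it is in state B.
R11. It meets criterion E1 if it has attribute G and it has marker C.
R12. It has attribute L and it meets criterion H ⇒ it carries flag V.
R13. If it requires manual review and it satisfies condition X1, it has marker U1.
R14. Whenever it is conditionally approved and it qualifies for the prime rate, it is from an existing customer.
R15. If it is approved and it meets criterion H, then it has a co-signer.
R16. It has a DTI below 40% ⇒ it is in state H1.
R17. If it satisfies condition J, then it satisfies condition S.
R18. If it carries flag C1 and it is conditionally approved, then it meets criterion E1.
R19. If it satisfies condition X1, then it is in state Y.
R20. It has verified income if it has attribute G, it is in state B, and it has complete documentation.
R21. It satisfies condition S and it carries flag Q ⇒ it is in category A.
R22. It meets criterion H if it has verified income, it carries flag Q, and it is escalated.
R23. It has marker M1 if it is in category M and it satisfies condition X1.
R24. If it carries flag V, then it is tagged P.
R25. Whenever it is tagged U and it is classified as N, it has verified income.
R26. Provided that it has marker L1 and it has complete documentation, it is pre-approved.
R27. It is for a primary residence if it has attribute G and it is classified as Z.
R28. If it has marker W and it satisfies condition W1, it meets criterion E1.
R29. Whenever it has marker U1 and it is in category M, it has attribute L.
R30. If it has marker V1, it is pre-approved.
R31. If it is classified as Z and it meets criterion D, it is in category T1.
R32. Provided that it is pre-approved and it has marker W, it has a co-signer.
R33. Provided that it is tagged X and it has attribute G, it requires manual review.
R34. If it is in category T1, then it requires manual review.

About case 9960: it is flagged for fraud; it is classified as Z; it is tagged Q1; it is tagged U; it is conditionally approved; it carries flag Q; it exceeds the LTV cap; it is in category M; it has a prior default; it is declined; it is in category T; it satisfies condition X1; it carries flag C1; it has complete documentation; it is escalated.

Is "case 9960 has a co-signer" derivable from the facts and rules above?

Forward chaining from the given facts derives: satisfies condition F, has attribute G, is in state B, meets criterion E1, is in state Y, has verified income, meets criterion H, has marker M1, is for a primary residence, meets criterion G1, is tagged K, satisfies condition J, satisfies condition S, is in category A, has marker W.
Rules concluding "it has a co-signer": R15 needs "it is approved"; R32 needs "it is pre-approved" — none of these are established.

No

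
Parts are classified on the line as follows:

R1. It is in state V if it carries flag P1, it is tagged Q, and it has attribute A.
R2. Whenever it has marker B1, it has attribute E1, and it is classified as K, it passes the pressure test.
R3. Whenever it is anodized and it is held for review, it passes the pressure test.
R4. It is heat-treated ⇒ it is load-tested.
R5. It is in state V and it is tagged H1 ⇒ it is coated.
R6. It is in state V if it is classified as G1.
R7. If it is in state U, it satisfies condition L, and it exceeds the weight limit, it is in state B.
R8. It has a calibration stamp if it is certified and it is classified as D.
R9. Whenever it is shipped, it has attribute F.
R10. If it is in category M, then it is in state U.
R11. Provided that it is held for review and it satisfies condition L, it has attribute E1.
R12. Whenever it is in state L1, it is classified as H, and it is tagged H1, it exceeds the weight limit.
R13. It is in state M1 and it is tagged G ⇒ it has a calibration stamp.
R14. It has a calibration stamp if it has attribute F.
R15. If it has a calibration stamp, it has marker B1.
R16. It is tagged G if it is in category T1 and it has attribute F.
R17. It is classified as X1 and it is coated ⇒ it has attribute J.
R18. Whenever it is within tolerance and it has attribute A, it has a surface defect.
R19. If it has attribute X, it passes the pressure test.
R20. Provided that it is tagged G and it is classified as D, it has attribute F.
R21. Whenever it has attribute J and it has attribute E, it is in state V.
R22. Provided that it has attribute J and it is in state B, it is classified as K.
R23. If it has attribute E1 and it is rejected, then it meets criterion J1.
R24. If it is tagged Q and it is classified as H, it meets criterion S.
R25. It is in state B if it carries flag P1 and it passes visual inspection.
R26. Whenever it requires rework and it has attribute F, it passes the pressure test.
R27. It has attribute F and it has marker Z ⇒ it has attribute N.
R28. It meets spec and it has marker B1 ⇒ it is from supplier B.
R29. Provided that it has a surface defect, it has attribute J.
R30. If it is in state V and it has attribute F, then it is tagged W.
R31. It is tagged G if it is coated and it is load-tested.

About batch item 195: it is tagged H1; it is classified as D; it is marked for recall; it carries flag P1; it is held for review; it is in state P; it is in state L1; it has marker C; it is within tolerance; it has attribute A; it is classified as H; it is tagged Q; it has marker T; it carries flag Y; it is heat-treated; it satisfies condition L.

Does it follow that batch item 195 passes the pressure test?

No

Forward chaining from the given facts derives: is in state V, is load-tested, is coated, has attribute E1, exceeds the weight limit, has a surface defect, meets criterion S, has attribute J, is tagged G, has attribute F, is tagged W, has a calibration stamp, has marker B1.
Rules concluding "it passes the pressure test": R2 needs "it is classified as K"; R3 needs "it is anodized"; R19 needs "it has attribute X"; R26 needs "it requires rework" — none of these are established.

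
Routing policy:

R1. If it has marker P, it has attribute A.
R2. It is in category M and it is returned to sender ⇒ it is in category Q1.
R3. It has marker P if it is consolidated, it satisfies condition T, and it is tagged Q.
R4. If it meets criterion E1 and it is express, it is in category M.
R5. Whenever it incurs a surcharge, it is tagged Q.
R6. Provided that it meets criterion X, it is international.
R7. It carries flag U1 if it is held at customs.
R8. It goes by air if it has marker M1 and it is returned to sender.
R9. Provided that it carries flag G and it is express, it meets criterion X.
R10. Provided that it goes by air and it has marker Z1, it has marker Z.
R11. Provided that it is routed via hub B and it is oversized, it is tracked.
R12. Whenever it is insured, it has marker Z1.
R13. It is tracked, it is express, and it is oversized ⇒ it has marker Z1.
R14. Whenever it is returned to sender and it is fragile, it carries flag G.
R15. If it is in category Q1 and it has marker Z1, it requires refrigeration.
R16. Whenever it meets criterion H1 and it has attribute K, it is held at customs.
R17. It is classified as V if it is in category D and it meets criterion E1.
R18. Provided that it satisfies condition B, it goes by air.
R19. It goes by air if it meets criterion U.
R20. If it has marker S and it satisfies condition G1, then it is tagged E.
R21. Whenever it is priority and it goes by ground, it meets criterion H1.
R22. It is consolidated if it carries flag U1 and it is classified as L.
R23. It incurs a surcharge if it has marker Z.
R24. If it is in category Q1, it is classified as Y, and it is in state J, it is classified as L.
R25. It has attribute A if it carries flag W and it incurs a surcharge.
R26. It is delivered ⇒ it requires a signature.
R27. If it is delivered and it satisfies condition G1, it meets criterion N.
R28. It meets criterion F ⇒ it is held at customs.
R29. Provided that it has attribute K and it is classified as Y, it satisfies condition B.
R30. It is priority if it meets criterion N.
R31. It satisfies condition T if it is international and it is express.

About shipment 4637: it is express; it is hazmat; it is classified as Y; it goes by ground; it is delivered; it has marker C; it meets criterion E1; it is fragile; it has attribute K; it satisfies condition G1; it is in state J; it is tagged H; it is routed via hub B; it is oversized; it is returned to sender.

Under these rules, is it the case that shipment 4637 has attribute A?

By R4 (it meets criterion E1, it is express): it is in category M.
By R11 (it is routed via hub B, it is oversized): it is tracked.
By R13 (it is tracked, it is express, it is oversized): it has marker Z1.
By R14 (it is returned to sender, it is fragile): it carries flag G.
By R27 (it is delivered, it satisfies condition G1): it meets criterion N.
By R29 (it has attribute K, it is classified as Y): it satisfies condition B.
By R30 (it meets criterion N): it is priority.
By R2 (it is in category M, it is returned to sender): it is in category Q1.
By R9 (it carries flag G, it is express): it meets criterion X.
By R18 (it satisfies condition B): it goes by air.
By R21 (it is priority, it goes by ground): it meets criterion H1.
By R24 (it is in category Q1, it is classified as Y, it is in state J): it is classified as L.
By R6 (it meets criterion X): it is international.
By R10 (it goes by air, it has marker Z1): it has marker Z.
By R16 (it meets criterion H1, it has attribute K): it is held at customs.
By R23 (it has marker Z): it incurs a surcharge.
By R31 (it is international, it is express): it satisfies condition T.
By R5 (it incurs a surcharge): it is tagged Q.
By R7 (it is held at customs): it carries flag U1.
By R22 (it carries flag U1, it is classified as L): it is consolidated.
By R3 (it is consolidated, it satisfies condition T, it is tagged Q): it has marker P.
By R1 (it has marker P): it has attribute A.

Yes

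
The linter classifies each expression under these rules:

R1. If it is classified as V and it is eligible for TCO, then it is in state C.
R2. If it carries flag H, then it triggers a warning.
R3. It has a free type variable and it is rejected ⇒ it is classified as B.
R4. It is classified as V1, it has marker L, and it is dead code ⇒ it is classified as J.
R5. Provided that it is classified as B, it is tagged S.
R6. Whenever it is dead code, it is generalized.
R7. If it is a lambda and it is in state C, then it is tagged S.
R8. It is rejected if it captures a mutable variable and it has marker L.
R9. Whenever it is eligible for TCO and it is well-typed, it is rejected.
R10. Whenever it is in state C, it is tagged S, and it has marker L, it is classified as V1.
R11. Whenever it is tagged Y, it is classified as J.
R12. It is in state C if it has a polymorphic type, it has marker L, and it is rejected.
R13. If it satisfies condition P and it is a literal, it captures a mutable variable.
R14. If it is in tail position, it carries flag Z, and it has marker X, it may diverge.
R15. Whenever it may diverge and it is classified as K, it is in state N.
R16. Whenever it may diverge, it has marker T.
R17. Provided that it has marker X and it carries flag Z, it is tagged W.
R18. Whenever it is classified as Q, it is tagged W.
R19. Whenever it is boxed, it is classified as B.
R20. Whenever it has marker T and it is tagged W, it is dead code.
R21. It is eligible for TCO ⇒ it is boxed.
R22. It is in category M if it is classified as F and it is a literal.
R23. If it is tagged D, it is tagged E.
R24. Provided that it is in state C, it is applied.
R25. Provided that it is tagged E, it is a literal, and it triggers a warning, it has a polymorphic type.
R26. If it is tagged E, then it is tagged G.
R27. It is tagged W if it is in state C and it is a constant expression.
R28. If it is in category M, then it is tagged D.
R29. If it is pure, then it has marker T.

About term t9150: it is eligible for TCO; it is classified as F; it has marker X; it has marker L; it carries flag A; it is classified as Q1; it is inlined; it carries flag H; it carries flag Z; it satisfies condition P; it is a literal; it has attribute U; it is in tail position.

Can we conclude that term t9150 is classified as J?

Yes

By R2 (it carries flag H): it triggers a warning.
By R13 (it satisfies condition P, it is a literal): it captures a mutable variable.
By R14 (it is in tail position, it carries flag Z, it has marker X): it may diverge.
By R16 (it may diverge): it has marker T.
By R17 (it has marker X, it carries flag Z): it is tagged W.
By R20 (it has marker T, it is tagged W): it is dead code.
By R21 (it is eligible for TCO): it is boxed.
By R22 (it is classified as F, it is a literal): it is in category M.
By R28 (it is in category M): it is tagged D.
By R8 (it captures a mutable variable, it has marker L): it is rejected.
By R19 (it is boxed): it is classified as B.
By R23 (it is tagged D): it is tagged E.
By R25 (it is tagged E, it is a literal, it triggers a warning): it has a polymorphic type.
By R5 (it is classified as B): it is tagged S.
By R12 (it has a polymorphic type, it has marker L, it is rejected): it is in state C.
By R10 (it is in state C, it is tagged S, it has marker L): it is classified as V1.
By R4 (it is classified as V1, it has marker L, it is dead code): it is classified as J.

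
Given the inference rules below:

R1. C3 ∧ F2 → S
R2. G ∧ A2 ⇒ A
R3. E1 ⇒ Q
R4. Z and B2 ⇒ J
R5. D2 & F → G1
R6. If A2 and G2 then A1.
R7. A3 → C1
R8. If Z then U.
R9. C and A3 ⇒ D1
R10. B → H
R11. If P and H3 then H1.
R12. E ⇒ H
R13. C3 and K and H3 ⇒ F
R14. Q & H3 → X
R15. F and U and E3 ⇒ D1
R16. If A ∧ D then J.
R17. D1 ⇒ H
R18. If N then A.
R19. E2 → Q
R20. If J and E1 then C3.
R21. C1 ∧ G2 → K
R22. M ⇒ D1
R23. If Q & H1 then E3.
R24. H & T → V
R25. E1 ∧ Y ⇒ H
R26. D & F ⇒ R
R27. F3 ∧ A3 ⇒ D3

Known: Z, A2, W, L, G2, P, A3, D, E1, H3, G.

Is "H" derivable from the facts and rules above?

A  (by R2: G, A2)
Q  (by R3: E1)
C1  (by R7: A3)
U  (by R8: Z)
H1  (by R11: P, H3)
J  (by R16: A, D)
C3  (by R20: J, E1)
K  (by R21: C1, G2)
E3  (by R23: Q, H1)
F  (by R13: C3, K, H3)
D1  (by R15: F, U, E3)
H  (by R17: D1)

Yes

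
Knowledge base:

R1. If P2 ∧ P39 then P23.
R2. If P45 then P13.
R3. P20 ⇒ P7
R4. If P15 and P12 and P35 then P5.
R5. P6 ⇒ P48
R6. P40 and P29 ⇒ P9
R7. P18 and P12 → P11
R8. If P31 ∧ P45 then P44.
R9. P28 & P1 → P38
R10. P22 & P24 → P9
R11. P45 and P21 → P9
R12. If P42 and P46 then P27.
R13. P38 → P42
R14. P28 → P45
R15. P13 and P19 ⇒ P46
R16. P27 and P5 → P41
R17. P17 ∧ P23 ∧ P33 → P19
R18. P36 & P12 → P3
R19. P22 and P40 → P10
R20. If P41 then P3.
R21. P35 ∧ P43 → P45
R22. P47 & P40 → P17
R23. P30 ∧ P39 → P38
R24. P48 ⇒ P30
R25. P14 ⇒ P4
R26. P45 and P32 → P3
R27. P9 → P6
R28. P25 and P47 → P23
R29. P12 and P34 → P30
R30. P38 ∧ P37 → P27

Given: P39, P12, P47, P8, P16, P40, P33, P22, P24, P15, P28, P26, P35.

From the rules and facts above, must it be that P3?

No

Forward chaining from the given facts derives: P5, P9, P45, P10, P17, P6, P13, P48, P30, P38, P42.
Rules concluding P3: R18 needs P36; R20 needs P41; R26 needs P32 — none of these are established.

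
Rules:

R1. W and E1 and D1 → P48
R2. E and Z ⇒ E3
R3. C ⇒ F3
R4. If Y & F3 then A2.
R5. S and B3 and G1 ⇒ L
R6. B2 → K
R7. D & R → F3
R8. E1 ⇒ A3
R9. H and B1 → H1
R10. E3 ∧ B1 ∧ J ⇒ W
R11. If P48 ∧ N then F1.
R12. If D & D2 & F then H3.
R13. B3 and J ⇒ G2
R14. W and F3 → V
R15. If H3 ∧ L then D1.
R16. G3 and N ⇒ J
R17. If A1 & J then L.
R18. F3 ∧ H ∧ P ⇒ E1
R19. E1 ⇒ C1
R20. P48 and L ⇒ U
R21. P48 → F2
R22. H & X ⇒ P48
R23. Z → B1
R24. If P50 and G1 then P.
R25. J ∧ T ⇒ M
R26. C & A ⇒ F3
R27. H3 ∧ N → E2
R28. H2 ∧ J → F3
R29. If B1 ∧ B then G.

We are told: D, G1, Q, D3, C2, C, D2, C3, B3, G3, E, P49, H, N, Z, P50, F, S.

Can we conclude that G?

Forward chaining from the given facts derives: E3, F3, L, H3, D1, J, B1, P, E2, H1, W, G2, V, E1, C1, P48, A3, F1, U, F2.
The only rule concluding G is R29, which needs B; that is never established.

No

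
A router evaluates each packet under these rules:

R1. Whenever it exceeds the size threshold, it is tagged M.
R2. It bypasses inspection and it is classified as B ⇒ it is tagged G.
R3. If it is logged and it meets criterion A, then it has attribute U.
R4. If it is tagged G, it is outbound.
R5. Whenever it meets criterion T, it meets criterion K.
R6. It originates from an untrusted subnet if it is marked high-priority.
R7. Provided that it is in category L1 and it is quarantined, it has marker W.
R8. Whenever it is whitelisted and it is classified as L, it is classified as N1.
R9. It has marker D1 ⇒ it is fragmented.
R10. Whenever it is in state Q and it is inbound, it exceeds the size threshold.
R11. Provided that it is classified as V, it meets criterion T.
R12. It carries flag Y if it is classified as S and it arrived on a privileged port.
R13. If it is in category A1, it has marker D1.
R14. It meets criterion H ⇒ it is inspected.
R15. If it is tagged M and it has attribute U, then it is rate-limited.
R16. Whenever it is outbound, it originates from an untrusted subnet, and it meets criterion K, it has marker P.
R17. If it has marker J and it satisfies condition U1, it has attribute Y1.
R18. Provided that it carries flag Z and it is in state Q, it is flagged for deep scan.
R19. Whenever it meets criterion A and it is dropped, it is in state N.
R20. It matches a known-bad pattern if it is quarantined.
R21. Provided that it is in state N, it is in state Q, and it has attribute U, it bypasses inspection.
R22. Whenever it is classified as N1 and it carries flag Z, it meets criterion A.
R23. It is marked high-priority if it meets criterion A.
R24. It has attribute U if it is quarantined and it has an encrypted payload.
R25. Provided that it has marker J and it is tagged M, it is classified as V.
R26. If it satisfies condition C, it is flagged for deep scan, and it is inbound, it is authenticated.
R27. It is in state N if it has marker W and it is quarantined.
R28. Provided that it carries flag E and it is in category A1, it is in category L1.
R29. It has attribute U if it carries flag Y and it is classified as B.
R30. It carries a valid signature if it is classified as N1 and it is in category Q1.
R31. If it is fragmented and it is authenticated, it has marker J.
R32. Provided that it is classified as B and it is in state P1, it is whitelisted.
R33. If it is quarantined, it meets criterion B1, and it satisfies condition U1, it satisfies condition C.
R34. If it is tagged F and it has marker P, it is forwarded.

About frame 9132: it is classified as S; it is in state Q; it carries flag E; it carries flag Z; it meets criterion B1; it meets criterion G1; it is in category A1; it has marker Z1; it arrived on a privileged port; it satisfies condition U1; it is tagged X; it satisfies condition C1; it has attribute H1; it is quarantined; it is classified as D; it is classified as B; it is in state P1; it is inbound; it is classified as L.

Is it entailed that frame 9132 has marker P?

Yes

By R10 (it is in state Q, it is inbound): it exceeds the size threshold.
By R12 (it is classified as S, it arrived on a privileged port): it carries flag Y.
By R13 (it is in category A1): it has marker D1.
By R18 (it carries flag Z, it is in state Q): it is flagged for deep scan.
By R28 (it carries flag E, it is in category A1): it is in category L1.
By R29 (it carries flag Y, it is classified as B): it has attribute U.
By R32 (it is classified as B, it is in state P1): it is whitelisted.
By R33 (it is quarantined, it meets criterion B1, it satisfies condition U1): it satisfies condition C.
By R1 (it exceeds the size threshold): it is tagged M.
By R7 (it is in category L1, it is quarantined): it has marker W.
By R8 (it is whitelisted, it is classified as L): it is classified as N1.
By R9 (it has marker D1): it is fragmented.
By R22 (it is classified as N1, it carries flag Z): it meets criterion A.
By R23 (it meets criterion A): it is marked high-priority.
By R26 (it satisfies condition C, it is flagged for deep scan, it is inbound): it is authenticated.
By R27 (it has marker W, it is quarantined): it is in state N.
By R31 (it is fragmented, it is authenticated): it has marker J.
By R6 (it is marked high-priority): it originates from an untrusted subnet.
By R21 (it is in state N, it is in state Q, it has attribute U): it bypasses inspection.
By R25 (it has marker J, it is tagged M): it is classified as V.
By R2 (it bypasses inspection, it is classified as B): it is tagged G.
By R4 (it is tagged G): it is outbound.
By R11 (it is classified as V): it meets criterion T.
By R5 (it meets criterion T): it meets criterion K.
By R16 (it is outbound, it originates from an untrusted subnet, it meets criterion K): it has marker P.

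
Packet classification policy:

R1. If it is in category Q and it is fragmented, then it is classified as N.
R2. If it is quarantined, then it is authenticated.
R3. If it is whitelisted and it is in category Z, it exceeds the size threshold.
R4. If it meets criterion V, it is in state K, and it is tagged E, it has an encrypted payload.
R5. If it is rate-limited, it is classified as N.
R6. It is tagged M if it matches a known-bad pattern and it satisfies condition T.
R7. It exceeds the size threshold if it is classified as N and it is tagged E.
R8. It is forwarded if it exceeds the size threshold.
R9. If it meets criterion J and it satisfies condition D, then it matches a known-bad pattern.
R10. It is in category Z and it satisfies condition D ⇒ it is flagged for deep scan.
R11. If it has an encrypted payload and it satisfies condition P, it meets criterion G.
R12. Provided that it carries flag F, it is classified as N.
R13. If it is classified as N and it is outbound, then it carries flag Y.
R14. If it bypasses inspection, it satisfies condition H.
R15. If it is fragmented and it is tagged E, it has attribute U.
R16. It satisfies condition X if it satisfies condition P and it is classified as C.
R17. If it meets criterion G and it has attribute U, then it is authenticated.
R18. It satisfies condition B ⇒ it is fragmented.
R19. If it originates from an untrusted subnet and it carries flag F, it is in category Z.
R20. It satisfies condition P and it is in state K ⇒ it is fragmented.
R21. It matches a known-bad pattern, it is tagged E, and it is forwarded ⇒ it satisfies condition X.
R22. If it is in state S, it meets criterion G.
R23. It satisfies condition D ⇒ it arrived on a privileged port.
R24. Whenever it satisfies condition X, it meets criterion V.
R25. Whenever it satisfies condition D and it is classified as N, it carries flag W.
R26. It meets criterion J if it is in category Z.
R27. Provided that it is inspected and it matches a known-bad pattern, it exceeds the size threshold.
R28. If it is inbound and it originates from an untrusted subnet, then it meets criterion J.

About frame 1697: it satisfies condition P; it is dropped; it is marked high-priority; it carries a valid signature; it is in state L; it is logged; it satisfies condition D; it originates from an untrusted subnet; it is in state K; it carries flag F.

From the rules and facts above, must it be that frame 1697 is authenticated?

No

Forward chaining from the given facts derives: is classified as N, is in category Z, is fragmented, arrived on a privileged port, carries flag W, meets criterion J, matches a known-bad pattern, is flagged for deep scan.
Rules concluding "it is authenticated": R2 needs "it is quarantined"; R17 needs "it meets criterion G" — none of these are established.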